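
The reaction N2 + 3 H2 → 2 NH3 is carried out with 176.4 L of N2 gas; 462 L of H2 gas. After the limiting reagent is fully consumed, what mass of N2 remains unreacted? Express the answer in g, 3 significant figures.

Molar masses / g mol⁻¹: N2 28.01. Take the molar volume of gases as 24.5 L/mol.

n(N2) = 176.4 / 24.5 = 7.200 mol
n(H2) = 462.0 / 24.5 = 18.86 mol
n/ν for N2 = 7.200/1 = 7.200
n/ν for H2 = 18.86/3 = 6.287
Smallest n/ν is H2 → limiting reagent.
N2 consumed = (1/3) × 18.86 = 6.287 mol
N2 remaining = 7.200 − 6.287 = 0.9130 mol
mass = 0.9130 × 28.01 = 25.57 g

25.6 g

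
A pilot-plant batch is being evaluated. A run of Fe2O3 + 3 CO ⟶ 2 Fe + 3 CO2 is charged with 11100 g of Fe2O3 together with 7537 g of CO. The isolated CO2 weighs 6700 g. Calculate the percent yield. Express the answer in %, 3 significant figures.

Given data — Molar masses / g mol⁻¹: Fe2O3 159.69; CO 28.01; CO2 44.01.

73.0 %

n(Fe2O3) = 11100 / 159.69 = 69.51 mol
n(CO) = 7537 / 28.01 = 269.1 mol
n/ν for Fe2O3 = 69.51/1 = 69.51
n/ν for CO = 269.1/3 = 89.70
Smallest n/ν is Fe2O3 → limiting reagent.
theoretical n(CO2) = (3/1) × 69.51 = 208.5 mol → 9176 g
% yield = 6700 / 9176 × 100 = 73.02 %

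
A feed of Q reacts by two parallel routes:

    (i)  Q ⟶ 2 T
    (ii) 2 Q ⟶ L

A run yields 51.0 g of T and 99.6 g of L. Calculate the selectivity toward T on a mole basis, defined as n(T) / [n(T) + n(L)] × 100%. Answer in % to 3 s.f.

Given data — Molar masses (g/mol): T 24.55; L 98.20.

n(T) = 51.0 / 24.55 = 2.077 mol
n(L) = 99.6 / 98.20 = 1.014 mol
selectivity = 2.077/(2.077+1.014) × 100 = 67.20 %

67.2 %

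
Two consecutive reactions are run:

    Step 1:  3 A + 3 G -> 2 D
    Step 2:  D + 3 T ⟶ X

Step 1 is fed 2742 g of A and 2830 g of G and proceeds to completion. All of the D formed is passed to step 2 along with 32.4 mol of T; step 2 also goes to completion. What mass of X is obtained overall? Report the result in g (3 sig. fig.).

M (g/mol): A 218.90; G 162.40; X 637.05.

5320 g

Step 1:
n(A) = 2742 / 218.90 = 12.53 mol
n(G) = 2830 / 162.40 = 17.43 mol
n/ν → A: 4.177, G: 5.810; A is limiting.
n(D) produced = (2/3) × 12.53 = 8.353 mol
Step 2:
n(D) available = 8.353 mol
n(T) = 32.40 mol
n/ν → D: 8.353, T: 10.80; D is limiting.
n(X) = (1/1) × 8.353 = 8.353 mol
mass = 8.353 × 637.05 = 5321 g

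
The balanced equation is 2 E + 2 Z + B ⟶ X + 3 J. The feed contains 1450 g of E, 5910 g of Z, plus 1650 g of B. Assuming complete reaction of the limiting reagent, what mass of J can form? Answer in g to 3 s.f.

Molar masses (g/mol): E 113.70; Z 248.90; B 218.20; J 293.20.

n(E) = 1450 / 113.70 = 12.75 mol
n(Z) = 5910 / 248.90 = 23.74 mol
n(B) = 1650 / 218.20 = 7.562 mol
n/ν → E: 6.375, Z: 11.87, B: 7.562; E is limiting.
n(J) = (3/2) × 12.75 = 19.13 mol
mass = 19.13 × 293.20 = 5609 g

5610 g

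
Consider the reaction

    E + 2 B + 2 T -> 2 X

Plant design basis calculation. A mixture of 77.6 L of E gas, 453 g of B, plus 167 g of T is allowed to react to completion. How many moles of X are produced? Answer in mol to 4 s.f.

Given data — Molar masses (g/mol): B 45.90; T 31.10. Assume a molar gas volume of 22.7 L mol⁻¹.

n(E) = 77.60 / 22.7 = 3.419 mol
n(B) = 453.0 / 45.90 = 9.869 mol
n(T) = 167.0 / 31.10 = 5.370 mol
n/ν → E: 3.419, B: 4.935, T: 2.685; T is limiting.
n(X) = (2/2) × 5.370 = 5.370 mol

5.370 mol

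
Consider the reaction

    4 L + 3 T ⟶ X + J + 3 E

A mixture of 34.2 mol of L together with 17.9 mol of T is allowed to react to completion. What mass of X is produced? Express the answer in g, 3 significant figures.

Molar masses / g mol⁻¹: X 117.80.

n(L) = 34.20 mol
n(T) = 17.90 mol
n/ν for L = 34.20/4 = 8.550
n/ν for T = 17.90/3 = 5.967
Smallest n/ν is T → limiting reagent.
n(X) = (1/3) × 17.90 = 5.967 mol
mass = 5.967 × 117.80 = 702.9 g

703 g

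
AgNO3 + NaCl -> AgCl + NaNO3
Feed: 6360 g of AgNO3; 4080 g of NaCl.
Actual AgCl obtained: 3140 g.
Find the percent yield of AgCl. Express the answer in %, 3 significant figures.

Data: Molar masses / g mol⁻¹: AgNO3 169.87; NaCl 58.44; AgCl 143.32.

58.5 %

n(AgNO3) = 6360 / 169.87 = 37.44 mol
n(NaCl) = 4080 / 58.44 = 69.82 mol
n/ν for AgNO3 = 37.44/1 = 37.44
n/ν for NaCl = 69.82/1 = 69.82
Smallest n/ν is AgNO3 → limiting reagent.
theoretical n(AgCl) = (1/1) × 37.44 = 37.44 mol → 5366 g
% yield = 3140 / 5366 × 100 = 58.52 %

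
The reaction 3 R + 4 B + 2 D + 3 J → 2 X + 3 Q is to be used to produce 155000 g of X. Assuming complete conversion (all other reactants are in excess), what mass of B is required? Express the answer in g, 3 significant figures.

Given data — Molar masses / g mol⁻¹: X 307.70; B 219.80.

n(X) = 155000 / 307.70 = 503.7 mol
n(B) = (4/2) × 503.7 = 1007 mol
mass = 1007 × 219.80 = 221300 g

221000 g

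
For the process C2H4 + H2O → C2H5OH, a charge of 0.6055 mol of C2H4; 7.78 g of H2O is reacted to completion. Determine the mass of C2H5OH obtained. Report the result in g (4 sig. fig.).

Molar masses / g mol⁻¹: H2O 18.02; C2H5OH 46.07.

19.89 g

n(C2H4) = 0.6055 mol
n(H2O) = 7.780 / 18.02 = 0.4317 mol
n/ν → C2H4: 0.6055, H2O: 0.4317; H2O is limiting.
n(C2H5OH) = (1/1) × 0.4317 = 0.4317 mol
mass = 0.4317 × 46.07 = 19.89 g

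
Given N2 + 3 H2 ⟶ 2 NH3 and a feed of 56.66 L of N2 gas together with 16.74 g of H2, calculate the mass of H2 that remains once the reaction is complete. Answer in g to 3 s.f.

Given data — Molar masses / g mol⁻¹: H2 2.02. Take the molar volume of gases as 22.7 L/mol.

n(N2) = 56.66 / 22.7 = 2.496 mol
n(H2) = 16.74 / 2.02 = 8.287 mol
n/ν for N2 = 2.496/1 = 2.496
n/ν for H2 = 8.287/3 = 2.762
Smallest n/ν is N2 → limiting reagent.
H2 consumed = (3/1) × 2.496 = 7.488 mol
H2 remaining = 8.287 − 7.488 = 0.7990 mol
mass = 0.7990 × 2.02 = 1.614 g

1.61 g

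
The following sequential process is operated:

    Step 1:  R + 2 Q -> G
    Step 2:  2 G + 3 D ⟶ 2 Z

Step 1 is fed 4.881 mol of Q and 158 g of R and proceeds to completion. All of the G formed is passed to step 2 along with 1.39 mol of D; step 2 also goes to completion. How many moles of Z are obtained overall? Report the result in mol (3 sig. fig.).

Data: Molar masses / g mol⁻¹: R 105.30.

0.927 mol

Step 1:
n(Q) = 4.881 mol
n(R) = 158.0 / 105.30 = 1.500 mol
n/ν → Q: 2.441, R: 1.500; R is limiting.
n(G) produced = (1/1) × 1.500 = 1.500 mol
Step 2:
n(G) available = 1.500 mol
n(D) = 1.390 mol
n/ν → G: 0.7500, D: 0.4633; D is limiting.
n(Z) = (2/3) × 1.390 = 0.9267 mol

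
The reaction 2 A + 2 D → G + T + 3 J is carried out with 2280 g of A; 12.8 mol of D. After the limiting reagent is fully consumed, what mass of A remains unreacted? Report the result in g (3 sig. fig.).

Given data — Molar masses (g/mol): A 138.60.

n(A) = 2280 / 138.60 = 16.45 mol
n(D) = 12.80 mol
n/ν for A = 16.45/2 = 8.225
n/ν for D = 12.80/2 = 6.400
Smallest n/ν is D → limiting reagent.
A consumed = (2/2) × 12.80 = 12.80 mol
A remaining = 16.45 − 12.80 = 3.650 mol
mass = 3.650 × 138.60 = 505.9 g

506 g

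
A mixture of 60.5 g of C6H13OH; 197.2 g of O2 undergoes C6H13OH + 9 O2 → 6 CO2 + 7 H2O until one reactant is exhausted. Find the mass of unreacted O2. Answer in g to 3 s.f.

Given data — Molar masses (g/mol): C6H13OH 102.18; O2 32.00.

n(C6H13OH) = 60.50 / 102.18 = 0.5921 mol
n(O2) = 197.2 / 32.00 = 6.163 mol
n/ν for C6H13OH = 0.5921/1 = 0.5921
n/ν for O2 = 6.163/9 = 0.6848
Smallest n/ν is C6H13OH → limiting reagent.
O2 consumed = (9/1) × 0.5921 = 5.329 mol
O2 remaining = 6.163 − 5.329 = 0.8340 mol
mass = 0.8340 × 32.00 = 26.69 g

26.7 g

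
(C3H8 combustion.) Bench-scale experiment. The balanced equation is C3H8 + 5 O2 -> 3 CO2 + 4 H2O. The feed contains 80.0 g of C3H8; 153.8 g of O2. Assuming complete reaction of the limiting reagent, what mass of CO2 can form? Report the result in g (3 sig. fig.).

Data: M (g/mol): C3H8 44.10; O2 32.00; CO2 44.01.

n(C3H8) = 80.00 / 44.10 = 1.814 mol
n(O2) = 153.8 / 32.00 = 4.806 mol
n/ν → C3H8: 1.814, O2: 0.9612; O2 is limiting.
n(CO2) = (3/5) × 4.806 = 2.884 mol
mass = 2.884 × 44.01 = 126.9 g

127 g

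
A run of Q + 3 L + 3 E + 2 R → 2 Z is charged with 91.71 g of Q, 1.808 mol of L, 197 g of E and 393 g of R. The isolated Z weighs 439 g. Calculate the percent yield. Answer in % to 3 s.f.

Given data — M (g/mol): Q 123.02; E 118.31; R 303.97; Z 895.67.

n(Q) = 91.71 / 123.02 = 0.7455 mol
n(L) = 1.808 mol
n(E) = 197.0 / 118.31 = 1.665 mol
n(R) = 393.0 / 303.97 = 1.293 mol
n/ν → Q: 0.7455, L: 0.6027, E: 0.5550, R: 0.6465; E is limiting.
theoretical n(Z) = (2/3) × 1.665 = 1.110 mol → 994.2 g
% yield = 439 / 994.2 × 100 = 44.16 %

44.2 %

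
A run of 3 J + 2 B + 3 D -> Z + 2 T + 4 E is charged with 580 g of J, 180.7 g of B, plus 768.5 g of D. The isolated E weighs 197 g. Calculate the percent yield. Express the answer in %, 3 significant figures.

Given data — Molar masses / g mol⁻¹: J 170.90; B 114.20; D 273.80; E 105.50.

59.0 %

n(J) = 580.0 / 170.90 = 3.394 mol
n(B) = 180.7 / 114.20 = 1.582 mol
n(D) = 768.5 / 273.80 = 2.807 mol
n/ν for J = 3.394/3 = 1.131
n/ν for B = 1.582/2 = 0.7910
n/ν for D = 2.807/3 = 0.9357
Smallest n/ν is B → limiting reagent.
theoretical n(E) = (4/2) × 1.582 = 3.164 mol → 333.8 g
% yield = 197 / 333.8 × 100 = 59.02 %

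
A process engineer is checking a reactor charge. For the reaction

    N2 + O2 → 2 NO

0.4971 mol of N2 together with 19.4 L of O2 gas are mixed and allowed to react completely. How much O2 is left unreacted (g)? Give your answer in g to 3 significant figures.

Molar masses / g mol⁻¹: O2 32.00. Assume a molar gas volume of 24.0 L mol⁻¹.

n(N2) = 0.4971 mol
n(O2) = 19.40 / 24.0 = 0.8083 mol
n/ν for N2 = 0.4971/1 = 0.4971
n/ν for O2 = 0.8083/1 = 0.8083
Smallest n/ν is N2 → limiting reagent.
O2 consumed = (1/1) × 0.4971 = 0.4971 mol
O2 remaining = 0.8083 − 0.4971 = 0.3112 mol
mass = 0.3112 × 32.00 = 9.958 g

9.96 g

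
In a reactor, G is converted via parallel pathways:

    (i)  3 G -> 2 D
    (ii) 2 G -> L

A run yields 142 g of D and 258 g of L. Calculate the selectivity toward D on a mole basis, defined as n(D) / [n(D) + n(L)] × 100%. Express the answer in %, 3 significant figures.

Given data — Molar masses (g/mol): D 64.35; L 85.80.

n(D) = 142 / 64.35 = 2.207 mol
n(L) = 258 / 85.80 = 3.007 mol
selectivity = 2.207/(2.207+3.007) × 100 = 42.33 %

42.3 %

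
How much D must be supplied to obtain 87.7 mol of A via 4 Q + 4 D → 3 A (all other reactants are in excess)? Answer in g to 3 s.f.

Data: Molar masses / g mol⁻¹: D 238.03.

27800 g

n(A) = 87.70 mol
n(D) = (4/3) × 87.70 = 116.9 mol
mass = 116.9 × 238.03 = 27830 g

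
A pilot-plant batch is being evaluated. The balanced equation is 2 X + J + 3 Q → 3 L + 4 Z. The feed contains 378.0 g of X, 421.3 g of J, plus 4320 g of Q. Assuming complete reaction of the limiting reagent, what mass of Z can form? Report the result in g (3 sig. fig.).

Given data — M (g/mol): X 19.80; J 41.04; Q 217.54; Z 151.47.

4010 g

n(X) = 378.0 / 19.80 = 19.09 mol
n(J) = 421.3 / 41.04 = 10.27 mol
n(Q) = 4320 / 217.54 = 19.86 mol
n/ν → X: 9.545, J: 10.27, Q: 6.620; Q is limiting.
n(Z) = (4/3) × 19.86 = 26.48 mol
mass = 26.48 × 151.47 = 4011 g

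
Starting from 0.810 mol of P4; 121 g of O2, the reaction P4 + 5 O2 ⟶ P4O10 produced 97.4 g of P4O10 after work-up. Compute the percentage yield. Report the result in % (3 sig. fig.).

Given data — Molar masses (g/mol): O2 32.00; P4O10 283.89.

n(P4) = 0.8100 mol
n(O2) = 121.0 / 32.00 = 3.781 mol
n/ν for P4 = 0.8100/1 = 0.8100
n/ν for O2 = 3.781/5 = 0.7562
Smallest n/ν is O2 → limiting reagent.
theoretical n(P4O10) = (1/5) × 3.781 = 0.7562 mol → 214.7 g
% yield = 97.4 / 214.7 × 100 = 45.37 %

45.4 %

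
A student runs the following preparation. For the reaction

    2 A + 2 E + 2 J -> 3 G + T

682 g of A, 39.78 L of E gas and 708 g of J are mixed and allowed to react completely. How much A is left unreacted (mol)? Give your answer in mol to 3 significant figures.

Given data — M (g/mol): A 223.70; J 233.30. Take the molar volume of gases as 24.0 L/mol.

n(A) = 682.0 / 223.70 = 3.049 mol
n(E) = 39.78 / 24.0 = 1.658 mol
n(J) = 708.0 / 233.30 = 3.035 mol
n/ν for A = 3.049/2 = 1.525
n/ν for E = 1.658/2 = 0.8290
n/ν for J = 3.035/2 = 1.518
Smallest n/ν is E → limiting reagent.
A consumed = (2/2) × 1.658 = 1.658 mol
A remaining = 3.049 − 1.658 = 1.391 mol

1.39 mol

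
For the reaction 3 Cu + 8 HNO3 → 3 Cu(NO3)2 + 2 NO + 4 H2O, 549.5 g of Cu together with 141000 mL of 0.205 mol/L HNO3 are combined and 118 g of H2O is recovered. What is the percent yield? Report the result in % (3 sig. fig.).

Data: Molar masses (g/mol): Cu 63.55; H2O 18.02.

n(Cu) = 549.5 / 63.55 = 8.647 mol
n(HNO3) = 0.205 × 141000/1000 = 28.91 mol
n/ν for Cu = 8.647/3 = 2.882
n/ν for HNO3 = 28.91/8 = 3.614
Smallest n/ν is Cu → limiting reagent.
theoretical n(H2O) = (4/3) × 8.647 = 11.53 mol → 207.8 g
% yield = 118 / 207.8 × 100 = 56.79 %

56.8 %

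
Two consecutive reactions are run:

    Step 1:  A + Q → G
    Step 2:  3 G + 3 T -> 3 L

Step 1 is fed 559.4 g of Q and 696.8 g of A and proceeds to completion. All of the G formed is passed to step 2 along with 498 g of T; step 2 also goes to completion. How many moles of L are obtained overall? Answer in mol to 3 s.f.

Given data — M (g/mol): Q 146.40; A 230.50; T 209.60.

2.38 mol

Step 1:
n(Q) = 559.4 / 146.40 = 3.821 mol
n(A) = 696.8 / 230.50 = 3.023 mol
n/ν for Q = 3.821/1 = 3.821
n/ν for A = 3.023/1 = 3.023
Smallest n/ν is A → limiting reagent.
n(G) produced = (1/1) × 3.023 = 3.023 mol
Step 2:
n(G) available = 3.023 mol
n(T) = 498.0 / 209.60 = 2.376 mol
n/ν for G = 3.023/3 = 1.008
n/ν for T = 2.376/3 = 0.7920
Smallest n/ν is T → limiting reagent.
n(L) = (3/3) × 2.376 = 2.376 mol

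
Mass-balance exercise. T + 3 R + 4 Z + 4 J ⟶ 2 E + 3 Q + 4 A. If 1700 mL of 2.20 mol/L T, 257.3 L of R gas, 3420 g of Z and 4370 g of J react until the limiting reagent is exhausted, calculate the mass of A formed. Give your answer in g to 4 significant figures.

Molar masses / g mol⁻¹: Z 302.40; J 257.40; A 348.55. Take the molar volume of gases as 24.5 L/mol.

3942 g

n(T) = 2.20 × 1700/1000 = 3.740 mol
n(R) = 257.3 / 24.5 = 10.50 mol
n(Z) = 3420 / 302.40 = 11.31 mol
n(J) = 4370 / 257.40 = 16.98 mol
n/ν → T: 3.740, R: 3.500, Z: 2.828, J: 4.245; Z is limiting.
n(A) = (4/4) × 11.31 = 11.31 mol
mass = 11.31 × 348.55 = 3942 g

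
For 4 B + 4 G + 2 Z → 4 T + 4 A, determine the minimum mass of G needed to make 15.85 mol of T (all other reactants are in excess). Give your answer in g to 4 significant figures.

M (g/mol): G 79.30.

n(T) = 15.85 mol
n(G) = (4/4) × 15.85 = 15.85 mol
mass = 15.85 × 79.30 = 1257 g

1257 g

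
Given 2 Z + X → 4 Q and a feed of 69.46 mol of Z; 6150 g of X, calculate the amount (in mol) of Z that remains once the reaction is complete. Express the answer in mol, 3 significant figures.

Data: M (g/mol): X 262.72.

n(Z) = 69.46 mol
n(X) = 6150 / 262.72 = 23.41 mol
n/ν for Z = 69.46/2 = 34.73
n/ν for X = 23.41/1 = 23.41
Smallest n/ν is X → limiting reagent.
Z consumed = (2/1) × 23.41 = 46.82 mol
Z remaining = 69.46 − 46.82 = 22.64 mol

22.6 mol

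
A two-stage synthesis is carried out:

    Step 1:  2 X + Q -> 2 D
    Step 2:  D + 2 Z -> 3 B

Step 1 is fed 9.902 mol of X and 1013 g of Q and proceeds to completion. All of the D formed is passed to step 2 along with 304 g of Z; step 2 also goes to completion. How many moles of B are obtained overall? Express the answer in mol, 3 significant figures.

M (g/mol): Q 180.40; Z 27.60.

16.5 mol

Step 1:
n(X) = 9.902 mol
n(Q) = 1013 / 180.40 = 5.615 mol
n/ν for X = 9.902/2 = 4.951
n/ν for Q = 5.615/1 = 5.615
Smallest n/ν is X → limiting reagent.
n(D) produced = (2/2) × 9.902 = 9.902 mol
Step 2:
n(D) available = 9.902 mol
n(Z) = 304.0 / 27.60 = 11.01 mol
n/ν for D = 9.902/1 = 9.902
n/ν for Z = 11.01/2 = 5.505
Smallest n/ν is Z → limiting reagent.
n(B) = (3/2) × 11.01 = 16.52 mol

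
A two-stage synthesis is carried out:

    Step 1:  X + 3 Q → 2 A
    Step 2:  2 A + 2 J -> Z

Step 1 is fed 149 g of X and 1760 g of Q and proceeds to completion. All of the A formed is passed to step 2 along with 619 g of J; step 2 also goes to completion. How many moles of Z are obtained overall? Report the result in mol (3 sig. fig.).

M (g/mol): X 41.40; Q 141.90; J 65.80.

3.60 mol

Step 1:
n(X) = 149.0 / 41.40 = 3.599 mol
n(Q) = 1760 / 141.90 = 12.40 mol
n/ν → X: 3.599, Q: 4.133; X is limiting.
n(A) produced = (2/1) × 3.599 = 7.198 mol
Step 2:
n(A) available = 7.198 mol
n(J) = 619.0 / 65.80 = 9.407 mol
n/ν → A: 3.599, J: 4.704; A is limiting.
n(Z) = (1/2) × 7.198 = 3.599 mol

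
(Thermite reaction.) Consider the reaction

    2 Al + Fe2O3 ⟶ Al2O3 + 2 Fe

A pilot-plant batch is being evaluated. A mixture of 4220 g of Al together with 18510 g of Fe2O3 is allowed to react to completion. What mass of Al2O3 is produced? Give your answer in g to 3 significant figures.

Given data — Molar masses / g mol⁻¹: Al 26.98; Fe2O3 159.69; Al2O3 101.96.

n(Al) = 4220 / 26.98 = 156.4 mol
n(Fe2O3) = 18510 / 159.69 = 115.9 mol
n/ν → Al: 78.20, Fe2O3: 115.9; Al is limiting.
n(Al2O3) = (1/2) × 156.4 = 78.20 mol
mass = 78.20 × 101.96 = 7973 g

7970 g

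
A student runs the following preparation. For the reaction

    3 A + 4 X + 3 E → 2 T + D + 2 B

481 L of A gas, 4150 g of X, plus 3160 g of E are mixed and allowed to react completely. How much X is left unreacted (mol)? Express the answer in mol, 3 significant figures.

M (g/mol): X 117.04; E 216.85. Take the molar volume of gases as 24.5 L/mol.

16.0 mol

n(A) = 481.0 / 24.5 = 19.63 mol
n(X) = 4150 / 117.04 = 35.46 mol
n(E) = 3160 / 216.85 = 14.57 mol
n/ν for A = 19.63/3 = 6.543
n/ν for X = 35.46/4 = 8.865
n/ν for E = 14.57/3 = 4.857
Smallest n/ν is E → limiting reagent.
X consumed = (4/3) × 14.57 = 19.43 mol
X remaining = 35.46 − 19.43 = 16.03 mol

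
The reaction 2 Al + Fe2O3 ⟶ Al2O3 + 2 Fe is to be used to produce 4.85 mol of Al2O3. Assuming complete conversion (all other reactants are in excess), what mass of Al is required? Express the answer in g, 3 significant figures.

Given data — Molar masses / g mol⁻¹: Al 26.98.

n(Al2O3) = 4.850 mol
n(Al) = (2/1) × 4.850 = 9.700 mol
mass = 9.700 × 26.98 = 261.7 g

262 g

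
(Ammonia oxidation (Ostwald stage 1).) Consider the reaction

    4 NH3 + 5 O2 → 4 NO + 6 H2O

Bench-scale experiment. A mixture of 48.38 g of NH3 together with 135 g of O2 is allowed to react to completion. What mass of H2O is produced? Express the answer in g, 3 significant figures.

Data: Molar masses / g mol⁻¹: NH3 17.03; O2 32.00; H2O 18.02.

n(NH3) = 48.38 / 17.03 = 2.841 mol
n(O2) = 135.0 / 32.00 = 4.219 mol
n/ν for NH3 = 2.841/4 = 0.7103
n/ν for O2 = 4.219/5 = 0.8438
Smallest n/ν is NH3 → limiting reagent.
n(H2O) = (6/4) × 2.841 = 4.262 mol
mass = 4.262 × 18.02 = 76.80 g

76.8 g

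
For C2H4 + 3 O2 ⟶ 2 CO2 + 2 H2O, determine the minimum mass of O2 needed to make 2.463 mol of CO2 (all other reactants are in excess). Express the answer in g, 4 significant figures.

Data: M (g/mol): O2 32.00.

n(CO2) = 2.463 mol
n(O2) = (3/2) × 2.463 = 3.695 mol
mass = 3.695 × 32.00 = 118.2 g

118.2 g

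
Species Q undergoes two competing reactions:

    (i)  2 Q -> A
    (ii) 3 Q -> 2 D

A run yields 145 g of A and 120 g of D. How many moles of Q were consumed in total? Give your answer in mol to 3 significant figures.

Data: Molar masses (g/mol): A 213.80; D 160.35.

2.48 mol

n(A) = 145 / 213.80 = 0.6782 mol
n(D) = 120 / 160.35 = 0.7484 mol
n(Q) via (i) = (2/1)×0.6782 = 1.356 mol
n(Q) via (ii) = (3/2)×0.7484 = 1.123 mol
total n(Q) = 1.356 + 1.123 = 2.479 mol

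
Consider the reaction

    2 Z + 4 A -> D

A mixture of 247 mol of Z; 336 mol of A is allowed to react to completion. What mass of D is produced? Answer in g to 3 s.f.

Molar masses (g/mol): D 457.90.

n(Z) = 247.0 mol
n(A) = 336.0 mol
n/ν for Z = 247.0/2 = 123.5
n/ν for A = 336.0/4 = 84.00
Smallest n/ν is A → limiting reagent.
n(D) = (1/4) × 336.0 = 84.00 mol
mass = 84.00 × 457.90 = 38460 g

38500 g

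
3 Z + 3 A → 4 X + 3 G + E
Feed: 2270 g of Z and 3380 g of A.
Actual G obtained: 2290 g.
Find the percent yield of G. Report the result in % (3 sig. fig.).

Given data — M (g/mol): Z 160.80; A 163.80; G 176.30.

n(Z) = 2270 / 160.80 = 14.12 mol
n(A) = 3380 / 163.80 = 20.63 mol
n/ν for Z = 14.12/3 = 4.707
n/ν for A = 20.63/3 = 6.877
Smallest n/ν is Z → limiting reagent.
theoretical n(G) = (3/3) × 14.12 = 14.12 mol → 2489 g
% yield = 2290 / 2489 × 100 = 92.00 %

92.0 %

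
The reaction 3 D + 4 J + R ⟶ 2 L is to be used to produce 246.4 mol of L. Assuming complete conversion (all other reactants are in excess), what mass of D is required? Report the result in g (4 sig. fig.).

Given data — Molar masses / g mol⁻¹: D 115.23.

n(L) = 246.4 mol
n(D) = (3/2) × 246.4 = 369.6 mol
mass = 369.6 × 115.23 = 42590 g

42590 g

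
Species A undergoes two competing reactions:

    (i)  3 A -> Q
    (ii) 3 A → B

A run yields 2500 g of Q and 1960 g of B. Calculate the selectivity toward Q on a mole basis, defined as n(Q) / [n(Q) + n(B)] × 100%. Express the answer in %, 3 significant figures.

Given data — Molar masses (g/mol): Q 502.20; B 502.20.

56.1 %

n(Q) = 2500 / 502.20 = 4.978 mol
n(B) = 1960 / 502.20 = 3.903 mol
selectivity = 4.978/(4.978+3.903) × 100 = 56.05 %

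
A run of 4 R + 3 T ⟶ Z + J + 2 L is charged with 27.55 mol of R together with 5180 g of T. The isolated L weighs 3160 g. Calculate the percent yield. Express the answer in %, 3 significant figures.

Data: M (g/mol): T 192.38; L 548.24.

n(R) = 27.55 mol
n(T) = 5180 / 192.38 = 26.93 mol
n/ν → R: 6.888, T: 8.977; R is limiting.
theoretical n(L) = (2/4) × 27.55 = 13.78 mol → 7555 g
% yield = 3160 / 7555 × 100 = 41.83 %

41.8 %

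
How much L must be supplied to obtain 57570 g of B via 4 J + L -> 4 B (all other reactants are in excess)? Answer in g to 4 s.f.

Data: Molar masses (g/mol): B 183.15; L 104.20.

n(B) = 57570 / 183.15 = 314.3 mol
n(L) = (1/4) × 314.3 = 78.58 mol
mass = 78.58 × 104.20 = 8188 g

8188 g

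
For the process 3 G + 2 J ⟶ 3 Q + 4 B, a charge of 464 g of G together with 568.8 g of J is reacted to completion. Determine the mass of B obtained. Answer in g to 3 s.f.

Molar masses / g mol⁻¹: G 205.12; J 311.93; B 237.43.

n(G) = 464.0 / 205.12 = 2.262 mol
n(J) = 568.8 / 311.93 = 1.823 mol
n/ν for G = 2.262/3 = 0.7540
n/ν for J = 1.823/2 = 0.9115
Smallest n/ν is G → limiting reagent.
n(B) = (4/3) × 2.262 = 3.016 mol
mass = 3.016 × 237.43 = 716.1 g

716 g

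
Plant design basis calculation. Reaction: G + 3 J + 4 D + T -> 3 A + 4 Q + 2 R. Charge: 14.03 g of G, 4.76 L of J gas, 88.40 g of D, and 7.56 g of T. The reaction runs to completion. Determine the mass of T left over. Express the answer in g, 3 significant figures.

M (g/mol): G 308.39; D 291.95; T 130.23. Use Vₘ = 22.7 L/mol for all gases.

n(G) = 14.03 / 308.39 = 0.04549 mol
n(J) = 4.760 / 22.7 = 0.2097 mol
n(D) = 88.40 / 291.95 = 0.3028 mol
n(T) = 7.560 / 130.23 = 0.05805 mol
n/ν for G = 0.04549/1 = 0.04549
n/ν for J = 0.2097/3 = 0.06990
n/ν for D = 0.3028/4 = 0.07570
n/ν for T = 0.05805/1 = 0.05805
Smallest n/ν is G → limiting reagent.
T consumed = (1/1) × 0.04549 = 0.04549 mol
T remaining = 0.05805 − 0.04549 = 0.01256 mol
mass = 0.01256 × 130.23 = 1.636 g

1.64 g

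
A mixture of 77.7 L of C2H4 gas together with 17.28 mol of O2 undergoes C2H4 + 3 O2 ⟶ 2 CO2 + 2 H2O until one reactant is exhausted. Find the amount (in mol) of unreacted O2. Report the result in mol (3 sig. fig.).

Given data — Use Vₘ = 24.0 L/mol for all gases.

7.57 mol

n(C2H4) = 77.70 / 24.0 = 3.238 mol
n(O2) = 17.28 mol
n/ν for C2H4 = 3.238/1 = 3.238
n/ν for O2 = 17.28/3 = 5.760
Smallest n/ν is C2H4 → limiting reagent.
O2 consumed = (3/1) × 3.238 = 9.714 mol
O2 remaining = 17.28 − 9.714 = 7.566 mol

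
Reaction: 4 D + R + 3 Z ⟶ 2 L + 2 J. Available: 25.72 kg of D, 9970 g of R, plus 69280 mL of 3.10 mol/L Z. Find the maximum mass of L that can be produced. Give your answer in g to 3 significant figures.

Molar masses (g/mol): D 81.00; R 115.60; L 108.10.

n(D) = 25.72×1000 / 81.00 = 317.5 mol
n(R) = 9970 / 115.60 = 86.25 mol
n(Z) = 3.10 × 69280/1000 = 214.8 mol
n/ν → D: 79.38, R: 86.25, Z: 71.60; Z is limiting.
n(L) = (2/3) × 214.8 = 143.2 mol
mass = 143.2 × 108.10 = 15480 g

15500 g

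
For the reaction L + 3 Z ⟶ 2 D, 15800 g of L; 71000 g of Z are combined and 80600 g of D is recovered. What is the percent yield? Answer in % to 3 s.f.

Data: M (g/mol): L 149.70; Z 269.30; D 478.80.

n(L) = 15800 / 149.70 = 105.5 mol
n(Z) = 71000 / 269.30 = 263.6 mol
n/ν for L = 105.5/1 = 105.5
n/ν for Z = 263.6/3 = 87.87
Smallest n/ν is Z → limiting reagent.
theoretical n(D) = (2/3) × 263.6 = 175.7 mol → 84130 g
% yield = 80600 / 84130 × 100 = 95.80 %

95.8 %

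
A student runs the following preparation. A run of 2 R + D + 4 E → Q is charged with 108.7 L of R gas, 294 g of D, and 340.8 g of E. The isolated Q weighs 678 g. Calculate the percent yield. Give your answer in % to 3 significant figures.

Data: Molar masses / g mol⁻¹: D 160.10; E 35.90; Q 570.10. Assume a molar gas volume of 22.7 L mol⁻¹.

64.8 %

n(R) = 108.7 / 22.7 = 4.789 mol
n(D) = 294.0 / 160.10 = 1.836 mol
n(E) = 340.8 / 35.90 = 9.493 mol
n/ν for R = 4.789/2 = 2.395
n/ν for D = 1.836/1 = 1.836
n/ν for E = 9.493/4 = 2.373
Smallest n/ν is D → limiting reagent.
theoretical n(Q) = (1/1) × 1.836 = 1.836 mol → 1047 g
% yield = 678 / 1047 × 100 = 64.76 %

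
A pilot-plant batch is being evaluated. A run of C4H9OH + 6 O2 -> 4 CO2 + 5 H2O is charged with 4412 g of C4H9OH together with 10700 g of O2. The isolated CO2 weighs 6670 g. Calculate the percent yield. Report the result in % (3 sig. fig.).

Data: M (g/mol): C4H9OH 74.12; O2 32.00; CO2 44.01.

n(C4H9OH) = 4412 / 74.12 = 59.53 mol
n(O2) = 10700 / 32.00 = 334.4 mol
n/ν for C4H9OH = 59.53/1 = 59.53
n/ν for O2 = 334.4/6 = 55.73
Smallest n/ν is O2 → limiting reagent.
theoretical n(CO2) = (4/6) × 334.4 = 222.9 mol → 9810 g
% yield = 6670 / 9810 × 100 = 67.99 %

68.0 %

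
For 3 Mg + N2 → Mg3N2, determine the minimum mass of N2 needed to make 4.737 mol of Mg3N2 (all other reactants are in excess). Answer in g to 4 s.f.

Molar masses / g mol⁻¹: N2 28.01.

n(Mg3N2) = 4.737 mol
n(N2) = (1/1) × 4.737 = 4.737 mol
mass = 4.737 × 28.01 = 132.7 g

132.7 g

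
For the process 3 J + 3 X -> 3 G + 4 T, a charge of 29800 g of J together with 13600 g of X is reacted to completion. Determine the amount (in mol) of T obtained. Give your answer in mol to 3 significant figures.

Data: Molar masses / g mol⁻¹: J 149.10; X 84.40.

n(J) = 29800 / 149.10 = 199.9 mol
n(X) = 13600 / 84.40 = 161.1 mol
n/ν → J: 66.63, X: 53.70; X is limiting.
n(T) = (4/3) × 161.1 = 214.8 mol

215 mol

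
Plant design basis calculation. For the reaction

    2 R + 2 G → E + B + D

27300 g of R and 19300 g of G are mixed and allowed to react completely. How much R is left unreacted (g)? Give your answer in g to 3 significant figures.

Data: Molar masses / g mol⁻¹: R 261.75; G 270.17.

8600 g

n(R) = 27300 / 261.75 = 104.3 mol
n(G) = 19300 / 270.17 = 71.44 mol
n/ν for R = 104.3/2 = 52.15
n/ν for G = 71.44/2 = 35.72
Smallest n/ν is G → limiting reagent.
R consumed = (2/2) × 71.44 = 71.44 mol
R remaining = 104.3 − 71.44 = 32.86 mol
mass = 32.86 × 261.75 = 8601 g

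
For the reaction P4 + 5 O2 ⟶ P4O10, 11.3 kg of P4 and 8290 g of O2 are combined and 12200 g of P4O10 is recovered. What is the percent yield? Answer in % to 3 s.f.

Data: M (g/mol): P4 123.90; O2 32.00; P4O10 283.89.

n(P4) = 11.30×1000 / 123.90 = 91.20 mol
n(O2) = 8290 / 32.00 = 259.1 mol
n/ν → P4: 91.20, O2: 51.82; O2 is limiting.
theoretical n(P4O10) = (1/5) × 259.1 = 51.82 mol → 14710 g
% yield = 12200 / 14710 × 100 = 82.94 %

82.9 %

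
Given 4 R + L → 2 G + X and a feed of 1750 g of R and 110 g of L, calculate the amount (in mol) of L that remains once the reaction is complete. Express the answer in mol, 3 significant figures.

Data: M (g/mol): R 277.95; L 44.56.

n(R) = 1750 / 277.95 = 6.296 mol
n(L) = 110.0 / 44.56 = 2.469 mol
n/ν for R = 6.296/4 = 1.574
n/ν for L = 2.469/1 = 2.469
Smallest n/ν is R → limiting reagent.
L consumed = (1/4) × 6.296 = 1.574 mol
L remaining = 2.469 − 1.574 = 0.8950 mol

0.895 mol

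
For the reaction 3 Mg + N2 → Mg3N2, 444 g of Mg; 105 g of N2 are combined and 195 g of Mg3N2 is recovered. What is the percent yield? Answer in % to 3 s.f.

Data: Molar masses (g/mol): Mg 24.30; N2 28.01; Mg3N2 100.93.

51.5 %

n(Mg) = 444.0 / 24.30 = 18.27 mol
n(N2) = 105.0 / 28.01 = 3.749 mol
n/ν → Mg: 6.090, N2: 3.749; N2 is limiting.
theoretical n(Mg3N2) = (1/1) × 3.749 = 3.749 mol → 378.4 g
% yield = 195 / 378.4 × 100 = 51.53 %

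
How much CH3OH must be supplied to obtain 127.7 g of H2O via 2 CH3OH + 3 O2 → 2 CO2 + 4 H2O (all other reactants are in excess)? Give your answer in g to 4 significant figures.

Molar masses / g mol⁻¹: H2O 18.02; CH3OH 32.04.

n(H2O) = 127.7 / 18.02 = 7.087 mol
n(CH3OH) = (2/4) × 7.087 = 3.544 mol
mass = 3.544 × 32.04 = 113.5 g

113.5 g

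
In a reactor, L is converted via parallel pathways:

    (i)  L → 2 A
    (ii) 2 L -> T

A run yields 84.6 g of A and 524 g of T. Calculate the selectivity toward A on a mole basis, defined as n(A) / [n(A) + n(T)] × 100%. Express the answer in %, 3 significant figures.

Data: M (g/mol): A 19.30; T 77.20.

n(A) = 84.6 / 19.30 = 4.383 mol
n(T) = 524 / 77.20 = 6.788 mol
selectivity = 4.383/(4.383+6.788) × 100 = 39.24 %

39.2 %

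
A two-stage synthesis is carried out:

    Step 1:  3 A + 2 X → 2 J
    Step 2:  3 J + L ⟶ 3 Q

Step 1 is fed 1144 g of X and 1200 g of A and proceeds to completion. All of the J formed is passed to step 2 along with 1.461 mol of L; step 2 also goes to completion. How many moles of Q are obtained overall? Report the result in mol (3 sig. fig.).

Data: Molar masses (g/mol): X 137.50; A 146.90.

Step 1:
n(X) = 1144 / 137.50 = 8.320 mol
n(A) = 1200 / 146.90 = 8.169 mol
n/ν for X = 8.320/2 = 4.160
n/ν for A = 8.169/3 = 2.723
Smallest n/ν is A → limiting reagent.
n(J) produced = (2/3) × 8.169 = 5.446 mol
Step 2:
n(J) available = 5.446 mol
n(L) = 1.461 mol
n/ν for J = 5.446/3 = 1.815
n/ν for L = 1.461/1 = 1.461
Smallest n/ν is L → limiting reagent.
n(Q) = (3/1) × 1.461 = 4.383 mol

4.38 mol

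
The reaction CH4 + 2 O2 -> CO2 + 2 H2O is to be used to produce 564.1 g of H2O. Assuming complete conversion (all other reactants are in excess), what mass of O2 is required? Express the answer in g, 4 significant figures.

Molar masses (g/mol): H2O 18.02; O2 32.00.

n(H2O) = 564.1 / 18.02 = 31.30 mol
n(O2) = (2/2) × 31.30 = 31.30 mol
mass = 31.30 × 32.00 = 1002 g

1002 g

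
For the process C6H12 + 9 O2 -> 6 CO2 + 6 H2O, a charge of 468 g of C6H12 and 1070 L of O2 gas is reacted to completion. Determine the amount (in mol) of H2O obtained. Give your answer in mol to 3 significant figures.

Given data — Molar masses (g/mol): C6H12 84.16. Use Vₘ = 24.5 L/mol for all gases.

n(C6H12) = 468.0 / 84.16 = 5.561 mol
n(O2) = 1070 / 24.5 = 43.67 mol
n/ν → C6H12: 5.561, O2: 4.852; O2 is limiting.
n(H2O) = (6/9) × 43.67 = 29.11 mol

29.1 mol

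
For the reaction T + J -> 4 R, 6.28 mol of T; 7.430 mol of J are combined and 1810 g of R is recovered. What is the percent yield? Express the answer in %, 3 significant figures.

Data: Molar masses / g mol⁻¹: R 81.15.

88.8 %

n(T) = 6.280 mol
n(J) = 7.430 mol
n/ν for T = 6.280/1 = 6.280
n/ν for J = 7.430/1 = 7.430
Smallest n/ν is T → limiting reagent.
theoretical n(R) = (4/1) × 6.280 = 25.12 mol → 2038 g
% yield = 1810 / 2038 × 100 = 88.81 %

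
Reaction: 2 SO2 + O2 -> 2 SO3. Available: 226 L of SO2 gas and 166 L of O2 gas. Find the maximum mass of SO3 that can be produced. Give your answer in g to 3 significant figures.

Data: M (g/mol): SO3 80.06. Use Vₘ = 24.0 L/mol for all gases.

n(SO2) = 226.0 / 24.0 = 9.417 mol
n(O2) = 166.0 / 24.0 = 6.917 mol
n/ν → SO2: 4.709, O2: 6.917; SO2 is limiting.
n(SO3) = (2/2) × 9.417 = 9.417 mol
mass = 9.417 × 80.06 = 753.9 g

754 g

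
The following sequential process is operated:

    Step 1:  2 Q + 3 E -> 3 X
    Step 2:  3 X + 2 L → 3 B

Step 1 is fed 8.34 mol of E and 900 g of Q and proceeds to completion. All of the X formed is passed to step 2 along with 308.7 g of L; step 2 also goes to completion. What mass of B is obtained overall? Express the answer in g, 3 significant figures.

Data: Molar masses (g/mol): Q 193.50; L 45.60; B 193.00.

Step 1:
n(E) = 8.340 mol
n(Q) = 900.0 / 193.50 = 4.651 mol
n/ν → E: 2.780, Q: 2.326; Q is limiting.
n(X) produced = (3/2) × 4.651 = 6.977 mol
Step 2:
n(X) available = 6.977 mol
n(L) = 308.7 / 45.60 = 6.770 mol
n/ν → X: 2.326, L: 3.385; X is limiting.
n(B) = (3/3) × 6.977 = 6.977 mol
mass = 6.977 × 193.00 = 1347 g

1350 g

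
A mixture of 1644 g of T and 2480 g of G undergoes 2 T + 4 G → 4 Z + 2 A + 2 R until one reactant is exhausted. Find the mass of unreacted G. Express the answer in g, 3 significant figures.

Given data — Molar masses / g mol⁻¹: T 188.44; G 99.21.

749 g

n(T) = 1644 / 188.44 = 8.724 mol
n(G) = 2480 / 99.21 = 25.00 mol
n/ν → T: 4.362, G: 6.250; T is limiting.
G consumed = (4/2) × 8.724 = 17.45 mol
G remaining = 25.00 − 17.45 = 7.550 mol
mass = 7.550 × 99.21 = 749.0 g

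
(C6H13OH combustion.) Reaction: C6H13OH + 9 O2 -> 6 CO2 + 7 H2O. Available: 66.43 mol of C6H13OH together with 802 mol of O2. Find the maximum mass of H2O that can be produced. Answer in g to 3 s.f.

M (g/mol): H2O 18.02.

8380 g

n(C6H13OH) = 66.43 mol
n(O2) = 802.0 mol
n/ν for C6H13OH = 66.43/1 = 66.43
n/ν for O2 = 802.0/9 = 89.11
Smallest n/ν is C6H13OH → limiting reagent.
n(H2O) = (7/1) × 66.43 = 465.0 mol
mass = 465.0 × 18.02 = 8379 g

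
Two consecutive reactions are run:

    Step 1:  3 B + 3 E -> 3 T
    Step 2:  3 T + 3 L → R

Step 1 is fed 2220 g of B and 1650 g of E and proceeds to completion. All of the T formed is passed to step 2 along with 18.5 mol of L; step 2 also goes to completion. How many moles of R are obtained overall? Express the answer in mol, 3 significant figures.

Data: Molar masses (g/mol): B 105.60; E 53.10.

Step 1:
n(B) = 2220 / 105.60 = 21.02 mol
n(E) = 1650 / 53.10 = 31.07 mol
n/ν for B = 21.02/3 = 7.007
n/ν for E = 31.07/3 = 10.36
Smallest n/ν is B → limiting reagent.
n(T) produced = (3/3) × 21.02 = 21.02 mol
Step 2:
n(T) available = 21.02 mol
n(L) = 18.50 mol
n/ν for T = 21.02/3 = 7.007
n/ν for L = 18.50/3 = 6.167
Smallest n/ν is L → limiting reagent.
n(R) = (1/3) × 18.50 = 6.167 mol

6.17 mol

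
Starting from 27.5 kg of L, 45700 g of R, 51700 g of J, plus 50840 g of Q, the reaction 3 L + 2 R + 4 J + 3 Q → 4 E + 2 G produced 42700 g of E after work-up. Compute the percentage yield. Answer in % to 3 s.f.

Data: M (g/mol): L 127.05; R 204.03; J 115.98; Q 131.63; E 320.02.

46.2 %

n(L) = 27.50×1000 / 127.05 = 216.5 mol
n(R) = 45700 / 204.03 = 224.0 mol
n(J) = 51700 / 115.98 = 445.8 mol
n(Q) = 50840 / 131.63 = 386.2 mol
n/ν for L = 216.5/3 = 72.17
n/ν for R = 224.0/2 = 112.0
n/ν for J = 445.8/4 = 111.5
n/ν for Q = 386.2/3 = 128.7
Smallest n/ν is L → limiting reagent.
theoretical n(E) = (4/3) × 216.5 = 288.7 mol → 92390 g
% yield = 42700 / 92390 × 100 = 46.22 %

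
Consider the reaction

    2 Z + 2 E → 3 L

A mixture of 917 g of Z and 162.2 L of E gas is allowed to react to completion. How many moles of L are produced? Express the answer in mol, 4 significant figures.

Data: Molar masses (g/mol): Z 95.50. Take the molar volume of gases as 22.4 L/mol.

10.86 mol

n(Z) = 917.0 / 95.50 = 9.602 mol
n(E) = 162.2 / 22.4 = 7.241 mol
n/ν for Z = 9.602/2 = 4.801
n/ν for E = 7.241/2 = 3.621
Smallest n/ν is E → limiting reagent.
n(L) = (3/2) × 7.241 = 10.86 mol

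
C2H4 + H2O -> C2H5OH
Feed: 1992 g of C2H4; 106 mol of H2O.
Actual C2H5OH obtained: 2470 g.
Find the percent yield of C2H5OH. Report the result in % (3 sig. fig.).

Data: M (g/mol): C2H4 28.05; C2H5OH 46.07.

75.5 %

n(C2H4) = 1992 / 28.05 = 71.02 mol
n(H2O) = 106.0 mol
n/ν → C2H4: 71.02, H2O: 106.0; C2H4 is limiting.
theoretical n(C2H5OH) = (1/1) × 71.02 = 71.02 mol → 3272 g
% yield = 2470 / 3272 × 100 = 75.49 %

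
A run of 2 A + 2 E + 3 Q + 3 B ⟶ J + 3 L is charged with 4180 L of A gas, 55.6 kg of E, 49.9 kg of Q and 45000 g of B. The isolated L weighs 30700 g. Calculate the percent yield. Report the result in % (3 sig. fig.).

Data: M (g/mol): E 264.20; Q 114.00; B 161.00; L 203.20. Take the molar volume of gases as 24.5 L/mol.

59.0 %

n(A) = 4180 / 24.5 = 170.6 mol
n(E) = 55.60×1000 / 264.20 = 210.4 mol
n(Q) = 49.90×1000 / 114.00 = 437.7 mol
n(B) = 45000 / 161.00 = 279.5 mol
n/ν for A = 170.6/2 = 85.30
n/ν for E = 210.4/2 = 105.2
n/ν for Q = 437.7/3 = 145.9
n/ν for B = 279.5/3 = 93.17
Smallest n/ν is A → limiting reagent.
theoretical n(L) = (3/2) × 170.6 = 255.9 mol → 52000 g
% yield = 30700 / 52000 × 100 = 59.04 %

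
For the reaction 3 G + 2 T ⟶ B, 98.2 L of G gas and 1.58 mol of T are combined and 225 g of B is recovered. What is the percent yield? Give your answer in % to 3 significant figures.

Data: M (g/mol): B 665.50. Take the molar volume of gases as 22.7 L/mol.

42.8 %

n(G) = 98.20 / 22.7 = 4.326 mol
n(T) = 1.580 mol
n/ν for G = 4.326/3 = 1.442
n/ν for T = 1.580/2 = 0.7900
Smallest n/ν is T → limiting reagent.
theoretical n(B) = (1/2) × 1.580 = 0.7900 mol → 525.7 g
% yield = 225 / 525.7 × 100 = 42.80 %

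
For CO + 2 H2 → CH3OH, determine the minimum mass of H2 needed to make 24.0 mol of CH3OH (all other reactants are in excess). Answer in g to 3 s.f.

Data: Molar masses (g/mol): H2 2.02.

n(CH3OH) = 24.00 mol
n(H2) = (2/1) × 24.00 = 48.00 mol
mass = 48.00 × 2.02 = 96.96 g

97.0 g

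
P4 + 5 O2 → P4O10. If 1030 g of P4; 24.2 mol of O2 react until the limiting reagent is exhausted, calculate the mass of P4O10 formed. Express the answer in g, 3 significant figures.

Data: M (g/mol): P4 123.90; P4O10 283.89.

1370 g

n(P4) = 1030 / 123.90 = 8.313 mol
n(O2) = 24.20 mol
n/ν for P4 = 8.313/1 = 8.313
n/ν for O2 = 24.20/5 = 4.840
Smallest n/ν is O2 → limiting reagent.
n(P4O10) = (1/5) × 24.20 = 4.840 mol
mass = 4.840 × 283.89 = 1374 g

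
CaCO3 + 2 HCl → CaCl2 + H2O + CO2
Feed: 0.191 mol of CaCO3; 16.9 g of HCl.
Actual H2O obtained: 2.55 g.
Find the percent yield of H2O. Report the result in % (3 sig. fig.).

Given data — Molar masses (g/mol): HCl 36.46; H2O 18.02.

74.1 %

n(CaCO3) = 0.1910 mol
n(HCl) = 16.90 / 36.46 = 0.4635 mol
n/ν → CaCO3: 0.1910, HCl: 0.2318; CaCO3 is limiting.
theoretical n(H2O) = (1/1) × 0.1910 = 0.1910 mol → 3.442 g
% yield = 2.55 / 3.442 × 100 = 74.08 %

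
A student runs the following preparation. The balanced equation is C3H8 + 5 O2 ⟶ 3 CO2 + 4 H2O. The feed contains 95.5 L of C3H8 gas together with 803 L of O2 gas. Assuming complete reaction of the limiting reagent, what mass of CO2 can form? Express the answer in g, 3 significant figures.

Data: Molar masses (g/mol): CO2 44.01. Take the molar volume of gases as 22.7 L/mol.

555 g

n(C3H8) = 95.50 / 22.7 = 4.207 mol
n(O2) = 803.0 / 22.7 = 35.37 mol
n/ν for C3H8 = 4.207/1 = 4.207
n/ν for O2 = 35.37/5 = 7.074
Smallest n/ν is C3H8 → limiting reagent.
n(CO2) = (3/1) × 4.207 = 12.62 mol
mass = 12.62 × 44.01 = 555.4 g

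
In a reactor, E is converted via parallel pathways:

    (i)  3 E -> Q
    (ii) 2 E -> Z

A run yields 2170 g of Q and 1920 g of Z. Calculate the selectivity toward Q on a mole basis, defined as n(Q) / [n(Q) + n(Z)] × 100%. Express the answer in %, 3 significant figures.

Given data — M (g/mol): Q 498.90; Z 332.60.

n(Q) = 2170 / 498.90 = 4.350 mol
n(Z) = 1920 / 332.60 = 5.773 mol
selectivity = 4.350/(4.350+5.773) × 100 = 42.97 %

43.0 %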